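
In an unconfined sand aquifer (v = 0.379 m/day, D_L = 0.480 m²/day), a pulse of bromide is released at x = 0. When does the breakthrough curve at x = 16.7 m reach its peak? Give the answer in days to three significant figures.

For the 1D instantaneous-source solution, setting ∂C/∂t = 0 at fixed x gives v²t² + 2Dt − x² = 0, so t = (√(D² + v²x²) − D)/v².
√(D² + v²x²) = √(0.480² + 0.379² × 16.7²) = 6.347; v² = 0.143641.
t = (6.347 − 0.480)/0.143641 = 40.8 days (vs. the pure-advection estimate x/v = 44.1 d).

40.8 days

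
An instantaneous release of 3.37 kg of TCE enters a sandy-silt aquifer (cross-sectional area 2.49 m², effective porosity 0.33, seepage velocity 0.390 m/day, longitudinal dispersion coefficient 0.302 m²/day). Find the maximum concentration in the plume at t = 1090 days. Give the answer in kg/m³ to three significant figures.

The peak of an instantaneous 1D plume sits at x = vt; there the Gaussian factor is 1 and C_max = M/(n_e·A·√(4πDt)), where n_e·A is the pore area the mass is dissolved in.
√(4πDt) = √(4π × 0.302 × 1090) = 64.32 m, so C_max = 3.37/(0.33 × 2.49 × 64.32) = 0.0638 kg/m³.

0.0638 kg/m³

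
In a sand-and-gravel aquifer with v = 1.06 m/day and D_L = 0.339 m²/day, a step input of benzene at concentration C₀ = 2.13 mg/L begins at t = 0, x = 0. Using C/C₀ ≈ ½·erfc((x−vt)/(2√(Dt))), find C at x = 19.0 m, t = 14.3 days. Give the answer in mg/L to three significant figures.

0.231 mg/L

For a continuous step input, C/C₀ ≈ ½·erfc((x−vt)/(2√(Dt))).
vt = 1.06 × 14.3 = 15.158 m and 2√(Dt) = 2√(0.339 × 14.3) = 4.403 m.
Argument (x−vt)/(2√(Dt)) = (19.0 − 15.158)/4.403 = 0.8726; ½·erfc(0.8726) = 0.1086.
C = 2.13 × 0.1086 = 0.231 mg/L.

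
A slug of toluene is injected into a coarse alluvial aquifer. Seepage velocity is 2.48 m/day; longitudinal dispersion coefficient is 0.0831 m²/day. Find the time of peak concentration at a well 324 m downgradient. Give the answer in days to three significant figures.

For the 1D instantaneous-source solution, setting ∂C/∂t = 0 at fixed x gives v²t² + 2Dt − x² = 0, so t = (√(D² + v²x²) − D)/v².
√(D² + v²x²) = √(0.0831² + 2.48² × 324²) = 803.5; v² = 6.1504.
t = (803.5 − 0.0831)/6.1504 = 131 days (vs. the pure-advection estimate x/v = 131 d).

131 days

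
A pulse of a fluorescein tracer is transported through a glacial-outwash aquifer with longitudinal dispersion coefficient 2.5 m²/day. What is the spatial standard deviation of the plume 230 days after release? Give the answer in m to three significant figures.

33.9 m

Dispersive spreading gives a Gaussian with σ² = 2Dt; advection only shifts the center.
σ = √(2 × 2.5 × 230) = 33.9 m.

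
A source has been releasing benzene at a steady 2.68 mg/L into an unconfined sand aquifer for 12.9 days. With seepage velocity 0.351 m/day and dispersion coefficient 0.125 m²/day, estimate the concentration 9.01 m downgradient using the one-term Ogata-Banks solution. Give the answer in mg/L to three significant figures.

For a continuous step input, C/C₀ ≈ ½·erfc((x−vt)/(2√(Dt))).
vt = 0.351 × 12.9 = 4.5279 m and 2√(Dt) = 2√(0.125 × 12.9) = 2.540 m.
Argument (x−vt)/(2√(Dt)) = (9.01 − 4.5279)/2.540 = 1.765; ½·erfc(1.765) = 0.006279.
C = 2.68 × 0.006279 = 0.0168 mg/L.

0.0168 mg/L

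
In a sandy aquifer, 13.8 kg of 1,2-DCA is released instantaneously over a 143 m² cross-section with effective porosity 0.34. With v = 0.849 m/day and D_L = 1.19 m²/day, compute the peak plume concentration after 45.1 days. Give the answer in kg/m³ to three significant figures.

0.0109 kg/m³

The peak of an instantaneous 1D plume sits at x = vt; there the Gaussian factor is 1 and C_max = M/(n_e·A·√(4πDt)), where n_e·A is the pore area the mass is dissolved in.
√(4πDt) = √(4π × 1.19 × 45.1) = 25.97 m, so C_max = 13.8/(0.34 × 143 × 25.97) = 0.0109 kg/m³.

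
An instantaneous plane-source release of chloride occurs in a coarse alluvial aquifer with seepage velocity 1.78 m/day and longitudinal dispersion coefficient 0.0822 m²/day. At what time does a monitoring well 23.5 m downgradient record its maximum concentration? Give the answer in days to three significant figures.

For the 1D instantaneous-source solution, setting ∂C/∂t = 0 at fixed x gives v²t² + 2Dt − x² = 0, so t = (√(D² + v²x²) − D)/v².
√(D² + v²x²) = √(0.0822² + 1.78² × 23.5²) = 41.83; v² = 3.1684.
t = (41.83 − 0.0822)/3.1684 = 13.2 days (vs. the pure-advection estimate x/v = 13.2 d).

13.2 days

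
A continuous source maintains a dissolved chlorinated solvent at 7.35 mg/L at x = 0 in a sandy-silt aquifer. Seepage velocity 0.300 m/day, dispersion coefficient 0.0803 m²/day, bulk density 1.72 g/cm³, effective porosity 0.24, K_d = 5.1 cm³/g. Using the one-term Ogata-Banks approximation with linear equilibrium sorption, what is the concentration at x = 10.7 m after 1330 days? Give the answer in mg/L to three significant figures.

3.58 mg/L

Retardation factor R = 1 + ρ_b·K_d/n = 1 + 1.72 × 5.1/0.24 = 37.55.
Sorption retards both mechanisms: v_R = v/R = 0.007989 m/day, D_R = D/R = 0.002138 m²/day.
v_R·t = 0.007989 × 1330 = 10.62537 m; 2√(D_R t) = 3.373 m; argument = (10.7 − 10.62537)/3.373 = 0.02213.
C = C₀ × ½·erfc(0.02213) = 7.35 × 0.4875 = 3.58 mg/L.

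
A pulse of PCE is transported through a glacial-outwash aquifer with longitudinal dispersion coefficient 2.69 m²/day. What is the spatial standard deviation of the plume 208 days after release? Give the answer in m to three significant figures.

Dispersive spreading gives a Gaussian with σ² = 2Dt; advection only shifts the center.
σ = √(2 × 2.69 × 208) = 33.5 m.

33.5 m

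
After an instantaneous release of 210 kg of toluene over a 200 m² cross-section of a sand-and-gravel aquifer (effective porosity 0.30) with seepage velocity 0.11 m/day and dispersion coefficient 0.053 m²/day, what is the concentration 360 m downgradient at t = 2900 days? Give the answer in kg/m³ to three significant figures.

For an instantaneous plane source, C(x,t) = M/(n_e·A·√(4πDt)) · exp(−(x−vt)²/(4Dt)), with n_e·A the pore (flow) area.
Plume center vt = 0.11 × 2900 = 319 m, so the well at 360 m is 41 m downgradient of the peak.
√(4πDt) = 43.95 m, giving peak height M/(n_e·A·√(4πDt)) = 210/(0.30 × 200 × 43.95) = 0.07964 kg/m³.
(x−vt)²/(4Dt) = (41)²/(4 × 0.053 × 2900) = 2.734; exp(−2.734) = 0.06496.
C = 0.07964 × 0.06496 = 0.00517 kg/m³.

0.00517 kg/m³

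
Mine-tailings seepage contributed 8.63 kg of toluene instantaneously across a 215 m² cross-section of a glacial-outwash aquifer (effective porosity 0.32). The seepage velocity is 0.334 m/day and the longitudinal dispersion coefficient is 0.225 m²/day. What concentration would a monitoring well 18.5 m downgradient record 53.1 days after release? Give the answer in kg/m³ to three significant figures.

For an instantaneous plane source, C(x,t) = M/(n_e·A·√(4πDt)) · exp(−(x−vt)²/(4Dt)), with n_e·A the pore (flow) area.
Plume center vt = 0.334 × 53.1 = 17.7354 m, so the well at 18.5 m is 0.7646 m downgradient of the peak.
√(4πDt) = 12.25 m, giving peak height M/(n_e·A·√(4πDt)) = 8.63/(0.32 × 215 × 12.25) = 0.01024 kg/m³.
(x−vt)²/(4Dt) = (0.7646)²/(4 × 0.225 × 53.1) = 0.01223; exp(−0.01223) = 0.9878.
C = 0.01024 × 0.9878 = 0.0101 kg/m³.

0.0101 kg/m³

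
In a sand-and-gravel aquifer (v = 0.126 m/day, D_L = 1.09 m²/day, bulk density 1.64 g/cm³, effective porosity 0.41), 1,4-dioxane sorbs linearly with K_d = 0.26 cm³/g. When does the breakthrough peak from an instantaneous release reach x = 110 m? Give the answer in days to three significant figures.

1650 days

Retardation factor R = 1 + ρ_b·K_d/n = 1 + 1.64 × 0.26/0.41 = 2.040.
Sorption retards both mechanisms: v_R = v/R = 0.06176 m/day, D_R = D/R = 0.5343 m²/day.
Peak time from v_R²t² + 2D_R t − x² = 0: t = (√(D_R² + v_R²x²) − D_R)/v_R².
√(D_R² + v_R²x²) = √(0.5343² + 0.06176² × 110²) = 6.815; v_R² = 0.003814.
t = (6.815 − 0.5343)/0.003814 = 1650 days.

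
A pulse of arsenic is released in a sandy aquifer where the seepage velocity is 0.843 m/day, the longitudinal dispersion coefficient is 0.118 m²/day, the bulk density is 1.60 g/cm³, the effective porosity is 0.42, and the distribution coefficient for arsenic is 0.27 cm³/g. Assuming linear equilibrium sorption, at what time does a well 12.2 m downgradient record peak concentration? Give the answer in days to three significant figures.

29.0 days

Retardation factor R = 1 + ρ_b·K_d/n = 1 + 1.60 × 0.27/0.42 = 2.029.
Sorption retards both mechanisms: v_R = v/R = 0.4155 m/day, D_R = D/R = 0.05816 m²/day.
Peak time from v_R²t² + 2D_R t − x² = 0: t = (√(D_R² + v_R²x²) − D_R)/v_R².
√(D_R² + v_R²x²) = √(0.05816² + 0.4155² × 12.2²) = 5.069; v_R² = 0.1726.
t = (5.069 − 0.05816)/0.1726 = 29.0 days.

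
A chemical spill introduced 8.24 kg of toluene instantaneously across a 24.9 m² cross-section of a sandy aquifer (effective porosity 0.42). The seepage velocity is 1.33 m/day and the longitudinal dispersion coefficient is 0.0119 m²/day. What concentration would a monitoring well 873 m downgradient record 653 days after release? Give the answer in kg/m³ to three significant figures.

For an instantaneous plane source, C(x,t) = M/(n_e·A·√(4πDt)) · exp(−(x−vt)²/(4Dt)), with n_e·A the pore (flow) area.
Plume center vt = 1.33 × 653 = 868.49 m, so the well at 873 m is 4.51 m downgradient of the peak.
√(4πDt) = 9.882 m, giving peak height M/(n_e·A·√(4πDt)) = 8.24/(0.42 × 24.9 × 9.882) = 0.07973 kg/m³.
(x−vt)²/(4Dt) = (4.51)²/(4 × 0.0119 × 653) = 0.6544; exp(−0.6544) = 0.5198.
C = 0.07973 × 0.5198 = 0.0414 kg/m³.

0.0414 kg/m³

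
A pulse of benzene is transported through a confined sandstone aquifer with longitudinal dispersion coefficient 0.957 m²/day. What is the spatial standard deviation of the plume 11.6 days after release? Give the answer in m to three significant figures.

Dispersive spreading gives a Gaussian with σ² = 2Dt; advection only shifts the center.
σ = √(2 × 0.957 × 11.6) = 4.71 m.

4.71 m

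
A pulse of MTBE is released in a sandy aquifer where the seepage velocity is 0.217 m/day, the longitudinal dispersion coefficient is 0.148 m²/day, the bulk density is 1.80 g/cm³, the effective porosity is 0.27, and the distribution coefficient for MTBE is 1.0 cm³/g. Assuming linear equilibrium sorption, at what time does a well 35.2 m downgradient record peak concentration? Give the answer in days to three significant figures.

1220 days

Retardation factor R = 1 + ρ_b·K_d/n = 1 + 1.80 × 1.0/0.27 = 7.667.
Sorption retards both mechanisms: v_R = v/R = 0.02830 m/day, D_R = D/R = 0.01930 m²/day.
Peak time from v_R²t² + 2D_R t − x² = 0: t = (√(D_R² + v_R²x²) − D_R)/v_R².
√(D_R² + v_R²x²) = √(0.01930² + 0.02830² × 35.2²) = 0.9963; v_R² = 0.0008009.
t = (0.9963 − 0.01930)/0.0008009 = 1220 days.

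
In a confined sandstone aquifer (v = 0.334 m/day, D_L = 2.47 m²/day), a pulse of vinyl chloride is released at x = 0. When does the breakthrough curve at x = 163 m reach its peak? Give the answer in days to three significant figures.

466 days

For the 1D instantaneous-source solution, setting ∂C/∂t = 0 at fixed x gives v²t² + 2Dt − x² = 0, so t = (√(D² + v²x²) − D)/v².
√(D² + v²x²) = √(2.47² + 0.334² × 163²) = 54.50; v² = 0.111556.
t = (54.50 − 2.47)/0.111556 = 466 days (vs. the pure-advection estimate x/v = 488 d).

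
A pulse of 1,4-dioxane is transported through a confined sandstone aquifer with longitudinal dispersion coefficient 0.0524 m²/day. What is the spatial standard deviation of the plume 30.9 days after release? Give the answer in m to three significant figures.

1.80 m

Dispersive spreading gives a Gaussian with σ² = 2Dt; advection only shifts the center.
σ = √(2 × 0.0524 × 30.9) = 1.80 m.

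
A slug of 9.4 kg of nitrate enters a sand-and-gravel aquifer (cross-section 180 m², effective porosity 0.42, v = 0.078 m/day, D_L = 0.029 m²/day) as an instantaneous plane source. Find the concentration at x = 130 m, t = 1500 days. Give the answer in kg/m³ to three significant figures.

0.00201 kg/m³

For an instantaneous plane source, C(x,t) = M/(n_e·A·√(4πDt)) · exp(−(x−vt)²/(4Dt)), with n_e·A the pore (flow) area.
Plume center vt = 0.078 × 1500 = 117 m, so the well at 130 m is 13 m downgradient of the peak.
√(4πDt) = 23.38 m, giving peak height M/(n_e·A·√(4πDt)) = 9.4/(0.42 × 180 × 23.38) = 0.005318 kg/m³.
(x−vt)²/(4Dt) = (13)²/(4 × 0.029 × 1500) = 0.9713; exp(−0.9713) = 0.3786.
C = 0.005318 × 0.3786 = 0.00201 kg/m³.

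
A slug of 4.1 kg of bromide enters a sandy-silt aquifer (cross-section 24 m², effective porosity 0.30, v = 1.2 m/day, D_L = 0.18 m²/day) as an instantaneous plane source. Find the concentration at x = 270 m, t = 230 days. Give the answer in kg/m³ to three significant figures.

0.0201 kg/m³

For an instantaneous plane source, C(x,t) = M/(n_e·A·√(4πDt)) · exp(−(x−vt)²/(4Dt)), with n_e·A the pore (flow) area.
Plume center vt = 1.2 × 230 = 276 m, so the well at 270 m is 6 m upgradient of the peak.
√(4πDt) = 22.81 m, giving peak height M/(n_e·A·√(4πDt)) = 4.1/(0.30 × 24 × 22.81) = 0.02496 kg/m³.
(x−vt)²/(4Dt) = (-6)²/(4 × 0.18 × 230) = 0.2174; exp(−0.2174) = 0.8046.
C = 0.02496 × 0.8046 = 0.0201 kg/m³.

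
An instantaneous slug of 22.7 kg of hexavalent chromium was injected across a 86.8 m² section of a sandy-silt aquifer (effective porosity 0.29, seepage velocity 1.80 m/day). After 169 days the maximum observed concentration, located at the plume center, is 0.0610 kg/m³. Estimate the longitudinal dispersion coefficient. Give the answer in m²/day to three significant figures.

0.103 m²/day

At the plume center C_max = M/(n_e·A·√(4πDt)), so D = M²/(4πt·(n_e·A·C_max)²).
n_e·A·C_max = 0.29 × 86.8 × 0.0610 = 1.535 kg/m.
D = 22.7²/(4π × 169 × 1.535²) = 0.103 m²/day.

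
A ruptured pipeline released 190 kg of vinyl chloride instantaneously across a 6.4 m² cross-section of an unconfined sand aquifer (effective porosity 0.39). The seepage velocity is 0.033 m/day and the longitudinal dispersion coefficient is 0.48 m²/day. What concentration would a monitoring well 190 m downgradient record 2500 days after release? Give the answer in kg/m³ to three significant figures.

0.0558 kg/m³

For an instantaneous plane source, C(x,t) = M/(n_e·A·√(4πDt)) · exp(−(x−vt)²/(4Dt)), with n_e·A the pore (flow) area.
Plume center vt = 0.033 × 2500 = 82.5 m, so the well at 190 m is 107.5 m downgradient of the peak.
√(4πDt) = 122.8 m, giving peak height M/(n_e·A·√(4πDt)) = 190/(0.39 × 6.4 × 122.8) = 0.6199 kg/m³.
(x−vt)²/(4Dt) = (107.5)²/(4 × 0.48 × 2500) = 2.408; exp(−2.408) = 0.09000.
C = 0.6199 × 0.09000 = 0.0558 kg/m³.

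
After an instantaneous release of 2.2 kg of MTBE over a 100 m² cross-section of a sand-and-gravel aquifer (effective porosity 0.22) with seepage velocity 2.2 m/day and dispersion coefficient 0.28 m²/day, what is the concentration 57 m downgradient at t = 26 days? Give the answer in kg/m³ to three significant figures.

For an instantaneous plane source, C(x,t) = M/(n_e·A·√(4πDt)) · exp(−(x−vt)²/(4Dt)), with n_e·A the pore (flow) area.
Plume center vt = 2.2 × 26 = 57.2 m, so the well at 57 m is 0.2 m upgradient of the peak.
√(4πDt) = 9.565 m, giving peak height M/(n_e·A·√(4πDt)) = 2.2/(0.22 × 100 × 9.565) = 0.01045 kg/m³.
(x−vt)²/(4Dt) = (-0.2)²/(4 × 0.28 × 26) = 0.001374; exp(−0.001374) = 0.9986.
C = 0.01045 × 0.9986 = 0.0104 kg/m³.

0.0104 kg/m³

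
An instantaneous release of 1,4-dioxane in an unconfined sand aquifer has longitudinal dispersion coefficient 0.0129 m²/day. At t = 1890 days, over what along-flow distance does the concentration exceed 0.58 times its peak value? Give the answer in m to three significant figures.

14.6 m

The plume is Gaussian with σ = √(2Dt) = √(2 × 0.0129 × 1890) = 6.983 m.
C/C_peak = exp(−Δx²/(2σ²)) = 0.58 ⇒ Δx = σ·√(−2 ln 0.58) = 6.983 × 1.044 = 7.290 m.
Width = 2Δx = 14.6 m.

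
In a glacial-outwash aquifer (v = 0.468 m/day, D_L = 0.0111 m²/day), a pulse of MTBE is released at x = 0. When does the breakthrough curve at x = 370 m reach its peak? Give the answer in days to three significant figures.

For the 1D instantaneous-source solution, setting ∂C/∂t = 0 at fixed x gives v²t² + 2Dt − x² = 0, so t = (√(D² + v²x²) − D)/v².
√(D² + v²x²) = √(0.0111² + 0.468² × 370²) = 173.2; v² = 0.219024.
t = (173.2 − 0.0111)/0.219024 = 791 days (vs. the pure-advection estimate x/v = 791 d).

791 days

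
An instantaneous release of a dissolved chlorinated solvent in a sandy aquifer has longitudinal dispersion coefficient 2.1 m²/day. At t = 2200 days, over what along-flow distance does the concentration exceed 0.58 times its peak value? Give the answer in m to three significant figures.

201 m

The plume is Gaussian with σ = √(2Dt) = √(2 × 2.1 × 2200) = 96.12 m.
C/C_peak = exp(−Δx²/(2σ²)) = 0.58 ⇒ Δx = σ·√(−2 ln 0.58) = 96.12 × 1.044 = 100.3 m.
Width = 2Δx = 201 m.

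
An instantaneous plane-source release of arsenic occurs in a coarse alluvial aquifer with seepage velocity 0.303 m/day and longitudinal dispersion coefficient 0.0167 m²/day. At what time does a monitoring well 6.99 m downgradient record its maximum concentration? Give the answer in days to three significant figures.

For the 1D instantaneous-source solution, setting ∂C/∂t = 0 at fixed x gives v²t² + 2Dt − x² = 0, so t = (√(D² + v²x²) − D)/v².
√(D² + v²x²) = √(0.0167² + 0.303² × 6.99²) = 2.118; v² = 0.091809.
t = (2.118 − 0.0167)/0.091809 = 22.9 days (vs. the pure-advection estimate x/v = 23.1 d).

22.9 days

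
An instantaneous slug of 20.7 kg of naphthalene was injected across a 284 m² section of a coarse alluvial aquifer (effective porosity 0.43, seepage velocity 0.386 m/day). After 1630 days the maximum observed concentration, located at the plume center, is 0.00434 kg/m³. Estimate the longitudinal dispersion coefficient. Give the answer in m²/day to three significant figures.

0.0745 m²/day

At the plume center C_max = M/(n_e·A·√(4πDt)), so D = M²/(4πt·(n_e·A·C_max)²).
n_e·A·C_max = 0.43 × 284 × 0.00434 = 0.5300 kg/m.
D = 20.7²/(4π × 1630 × 0.5300²) = 0.0745 m²/day.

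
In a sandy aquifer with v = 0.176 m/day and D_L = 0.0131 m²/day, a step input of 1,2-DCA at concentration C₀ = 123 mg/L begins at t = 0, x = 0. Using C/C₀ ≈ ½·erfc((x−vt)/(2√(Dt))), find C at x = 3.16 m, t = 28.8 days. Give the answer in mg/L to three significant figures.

121 mg/L

For a continuous step input, C/C₀ ≈ ½·erfc((x−vt)/(2√(Dt))).
vt = 0.176 × 28.8 = 5.0688 m and 2√(Dt) = 2√(0.0131 × 28.8) = 1.228 m.
Argument (x−vt)/(2√(Dt)) = (3.16 − 5.0688)/1.228 = -1.554; ½·erfc(-1.554) = 0.9860.
C = 123 × 0.9860 = 121 mg/L.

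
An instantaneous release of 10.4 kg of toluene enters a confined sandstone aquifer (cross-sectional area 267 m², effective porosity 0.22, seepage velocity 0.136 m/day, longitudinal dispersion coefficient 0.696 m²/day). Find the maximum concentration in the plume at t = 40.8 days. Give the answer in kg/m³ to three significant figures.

0.00937 kg/m³

The peak of an instantaneous 1D plume sits at x = vt; there the Gaussian factor is 1 and C_max = M/(n_e·A·√(4πDt)), where n_e·A is the pore area the mass is dissolved in.
√(4πDt) = √(4π × 0.696 × 40.8) = 18.89 m, so C_max = 10.4/(0.22 × 267 × 18.89) = 0.00937 kg/m³.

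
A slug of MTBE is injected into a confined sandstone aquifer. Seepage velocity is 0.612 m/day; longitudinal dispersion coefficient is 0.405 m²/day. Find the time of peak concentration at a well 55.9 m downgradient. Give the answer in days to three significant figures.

For the 1D instantaneous-source solution, setting ∂C/∂t = 0 at fixed x gives v²t² + 2Dt − x² = 0, so t = (√(D² + v²x²) − D)/v².
√(D² + v²x²) = √(0.405² + 0.612² × 55.9²) = 34.21; v² = 0.374544.
t = (34.21 − 0.405)/0.374544 = 90.3 days (vs. the pure-advection estimate x/v = 91.3 d).

90.3 days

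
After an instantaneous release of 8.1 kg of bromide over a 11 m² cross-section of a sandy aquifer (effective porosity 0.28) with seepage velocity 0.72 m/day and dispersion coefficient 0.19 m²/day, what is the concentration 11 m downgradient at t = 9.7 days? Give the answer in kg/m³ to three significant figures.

0.0613 kg/m³

For an instantaneous plane source, C(x,t) = M/(n_e·A·√(4πDt)) · exp(−(x−vt)²/(4Dt)), with n_e·A the pore (flow) area.
Plume center vt = 0.72 × 9.7 = 6.984 m, so the well at 11 m is 4.016 m downgradient of the peak.
√(4πDt) = 4.812 m, giving peak height M/(n_e·A·√(4πDt)) = 8.1/(0.28 × 11 × 4.812) = 0.5465 kg/m³.
(x−vt)²/(4Dt) = (4.016)²/(4 × 0.19 × 9.7) = 2.188; exp(−2.188) = 0.1121.
C = 0.5465 × 0.1121 = 0.0613 kg/m³.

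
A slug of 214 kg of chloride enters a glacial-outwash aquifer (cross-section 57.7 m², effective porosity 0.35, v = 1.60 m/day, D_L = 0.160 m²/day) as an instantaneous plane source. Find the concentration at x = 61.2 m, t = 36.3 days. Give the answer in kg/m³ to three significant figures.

0.816 kg/m³

For an instantaneous plane source, C(x,t) = M/(n_e·A·√(4πDt)) · exp(−(x−vt)²/(4Dt)), with n_e·A the pore (flow) area.
Plume center vt = 1.60 × 36.3 = 58.08 m, so the well at 61.2 m is 3.12 m downgradient of the peak.
√(4πDt) = 8.543 m, giving peak height M/(n_e·A·√(4πDt)) = 214/(0.35 × 57.7 × 8.543) = 1.240 kg/m³.
(x−vt)²/(4Dt) = (3.12)²/(4 × 0.160 × 36.3) = 0.4190; exp(−0.4190) = 0.6577.
C = 1.240 × 0.6577 = 0.816 kg/m³.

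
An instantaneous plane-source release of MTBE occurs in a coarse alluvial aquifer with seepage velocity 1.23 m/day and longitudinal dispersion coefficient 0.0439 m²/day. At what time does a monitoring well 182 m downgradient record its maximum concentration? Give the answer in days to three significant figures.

148 days

For the 1D instantaneous-source solution, setting ∂C/∂t = 0 at fixed x gives v²t² + 2Dt − x² = 0, so t = (√(D² + v²x²) − D)/v².
√(D² + v²x²) = √(0.0439² + 1.23² × 182²) = 223.9; v² = 1.5129.
t = (223.9 − 0.0439)/1.5129 = 148 days (vs. the pure-advection estimate x/v = 148 d).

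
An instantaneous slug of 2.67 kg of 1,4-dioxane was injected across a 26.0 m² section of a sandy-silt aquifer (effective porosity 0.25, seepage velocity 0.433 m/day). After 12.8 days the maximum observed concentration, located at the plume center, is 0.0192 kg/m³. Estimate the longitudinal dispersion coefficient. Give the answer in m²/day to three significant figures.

2.85 m²/day

At the plume center C_max = M/(n_e·A·√(4πDt)), so D = M²/(4πt·(n_e·A·C_max)²).
n_e·A·C_max = 0.25 × 26.0 × 0.0192 = 0.1248 kg/m.
D = 2.67²/(4π × 12.8 × 0.1248²) = 2.85 m²/day.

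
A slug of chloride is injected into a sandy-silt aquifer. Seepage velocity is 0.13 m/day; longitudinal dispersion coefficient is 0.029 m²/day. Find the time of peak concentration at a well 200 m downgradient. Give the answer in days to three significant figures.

For the 1D instantaneous-source solution, setting ∂C/∂t = 0 at fixed x gives v²t² + 2Dt − x² = 0, so t = (√(D² + v²x²) − D)/v².
√(D² + v²x²) = √(0.029² + 0.13² × 200²) = 26.00; v² = 0.0169.
t = (26.00 − 0.029)/0.0169 = 1540 days (vs. the pure-advection estimate x/v = 1540 d).

1540 days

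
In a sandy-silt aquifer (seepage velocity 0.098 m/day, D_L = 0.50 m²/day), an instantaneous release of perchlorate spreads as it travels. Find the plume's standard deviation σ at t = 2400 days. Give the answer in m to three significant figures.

49.0 m

Dispersive spreading gives a Gaussian with σ² = 2Dt; advection only shifts the center.
σ = √(2 × 0.50 × 2400) = 49.0 m.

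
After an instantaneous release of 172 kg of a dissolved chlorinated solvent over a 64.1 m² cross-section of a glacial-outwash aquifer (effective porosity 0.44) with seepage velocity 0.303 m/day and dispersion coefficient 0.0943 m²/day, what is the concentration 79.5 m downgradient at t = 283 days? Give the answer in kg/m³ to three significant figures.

0.231 kg/m³

For an instantaneous plane source, C(x,t) = M/(n_e·A·√(4πDt)) · exp(−(x−vt)²/(4Dt)), with n_e·A the pore (flow) area.
Plume center vt = 0.303 × 283 = 85.749 m, so the well at 79.5 m is 6.249 m upgradient of the peak.
√(4πDt) = 18.31 m, giving peak height M/(n_e·A·√(4πDt)) = 172/(0.44 × 64.1 × 18.31) = 0.3331 kg/m³.
(x−vt)²/(4Dt) = (-6.249)²/(4 × 0.0943 × 283) = 0.3658; exp(−0.3658) = 0.6936.
C = 0.3331 × 0.6936 = 0.231 kg/m³.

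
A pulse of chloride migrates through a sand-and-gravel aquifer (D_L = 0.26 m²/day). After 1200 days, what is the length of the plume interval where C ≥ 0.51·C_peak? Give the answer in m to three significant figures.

58.0 m

The plume is Gaussian with σ = √(2Dt) = √(2 × 0.26 × 1200) = 24.98 m.
C/C_peak = exp(−Δx²/(2σ²)) = 0.51 ⇒ Δx = σ·√(−2 ln 0.51) = 24.98 × 1.160 = 28.98 m.
Width = 2Δx = 58.0 m.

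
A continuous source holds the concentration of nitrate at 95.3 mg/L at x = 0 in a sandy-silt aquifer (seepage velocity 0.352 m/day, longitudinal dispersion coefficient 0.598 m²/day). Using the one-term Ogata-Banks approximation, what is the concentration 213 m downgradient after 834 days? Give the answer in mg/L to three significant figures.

For a continuous step input, C/C₀ ≈ ½·erfc((x−vt)/(2√(Dt))).
vt = 0.352 × 834 = 293.568 m and 2√(Dt) = 2√(0.598 × 834) = 44.66 m.
Argument (x−vt)/(2√(Dt)) = (213 − 293.568)/44.66 = -1.804; ½·erfc(-1.804) = 0.9946.
C = 95.3 × 0.9946 = 94.8 mg/L.

94.8 mg/L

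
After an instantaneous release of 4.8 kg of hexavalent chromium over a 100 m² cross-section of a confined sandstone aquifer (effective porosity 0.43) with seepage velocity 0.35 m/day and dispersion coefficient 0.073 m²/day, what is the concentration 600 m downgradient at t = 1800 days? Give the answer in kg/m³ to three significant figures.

0.000496 kg/m³

For an instantaneous plane source, C(x,t) = M/(n_e·A·√(4πDt)) · exp(−(x−vt)²/(4Dt)), with n_e·A the pore (flow) area.
Plume center vt = 0.35 × 1800 = 630 m, so the well at 600 m is 30 m upgradient of the peak.
√(4πDt) = 40.64 m, giving peak height M/(n_e·A·√(4πDt)) = 4.8/(0.43 × 100 × 40.64) = 0.002747 kg/m³.
(x−vt)²/(4Dt) = (-30)²/(4 × 0.073 × 1800) = 1.712; exp(−1.712) = 0.1805.
C = 0.002747 × 0.1805 = 0.000496 kg/m³.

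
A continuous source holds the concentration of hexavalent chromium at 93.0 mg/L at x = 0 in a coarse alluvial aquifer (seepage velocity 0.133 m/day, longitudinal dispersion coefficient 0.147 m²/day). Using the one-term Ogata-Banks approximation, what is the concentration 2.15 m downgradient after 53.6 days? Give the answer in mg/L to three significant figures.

83.2 mg/L

For a continuous step input, C/C₀ ≈ ½·erfc((x−vt)/(2√(Dt))).
vt = 0.133 × 53.6 = 7.1288 m and 2√(Dt) = 2√(0.147 × 53.6) = 5.614 m.
Argument (x−vt)/(2√(Dt)) = (2.15 − 7.1288)/5.614 = -0.8869; ½·erfc(-0.8869) = 0.8951.
C = 93.0 × 0.8951 = 83.2 mg/L.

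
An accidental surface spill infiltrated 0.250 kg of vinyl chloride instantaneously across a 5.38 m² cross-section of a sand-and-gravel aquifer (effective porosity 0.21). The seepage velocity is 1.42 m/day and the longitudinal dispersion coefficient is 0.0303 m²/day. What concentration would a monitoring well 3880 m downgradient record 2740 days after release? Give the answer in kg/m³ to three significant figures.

0.00482 kg/m³

For an instantaneous plane source, C(x,t) = M/(n_e·A·√(4πDt)) · exp(−(x−vt)²/(4Dt)), with n_e·A the pore (flow) area.
Plume center vt = 1.42 × 2740 = 3890.8 m, so the well at 3880 m is 10.8 m upgradient of the peak.
√(4πDt) = 32.30 m, giving peak height M/(n_e·A·√(4πDt)) = 0.250/(0.21 × 5.38 × 32.30) = 0.006851 kg/m³.
(x−vt)²/(4Dt) = (-10.8)²/(4 × 0.0303 × 2740) = 0.3512; exp(−0.3512) = 0.7038.
C = 0.006851 × 0.7038 = 0.00482 kg/m³.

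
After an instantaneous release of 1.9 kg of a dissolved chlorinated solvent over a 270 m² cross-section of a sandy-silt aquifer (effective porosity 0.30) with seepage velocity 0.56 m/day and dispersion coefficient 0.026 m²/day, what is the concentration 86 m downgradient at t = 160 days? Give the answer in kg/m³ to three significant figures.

For an instantaneous plane source, C(x,t) = M/(n_e·A·√(4πDt)) · exp(−(x−vt)²/(4Dt)), with n_e·A the pore (flow) area.
Plume center vt = 0.56 × 160 = 89.6 m, so the well at 86 m is 3.6 m upgradient of the peak.
√(4πDt) = 7.230 m, giving peak height M/(n_e·A·√(4πDt)) = 1.9/(0.30 × 270 × 7.230) = 0.003244 kg/m³.
(x−vt)²/(4Dt) = (-3.6)²/(4 × 0.026 × 160) = 0.7788; exp(−0.7788) = 0.4590.
C = 0.003244 × 0.4590 = 0.00149 kg/m³.

0.00149 kg/m³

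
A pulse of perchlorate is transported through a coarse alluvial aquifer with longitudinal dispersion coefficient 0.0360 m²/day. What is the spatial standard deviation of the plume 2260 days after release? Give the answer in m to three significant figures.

12.8 m

Dispersive spreading gives a Gaussian with σ² = 2Dt; advection only shifts the center.
σ = √(2 × 0.0360 × 2260) = 12.8 m.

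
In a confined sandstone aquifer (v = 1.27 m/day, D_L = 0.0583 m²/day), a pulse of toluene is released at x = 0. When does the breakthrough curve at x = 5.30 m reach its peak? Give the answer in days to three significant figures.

For the 1D instantaneous-source solution, setting ∂C/∂t = 0 at fixed x gives v²t² + 2Dt − x² = 0, so t = (√(D² + v²x²) − D)/v².
√(D² + v²x²) = √(0.0583² + 1.27² × 5.30²) = 6.731; v² = 1.6129.
t = (6.731 − 0.0583)/1.6129 = 4.14 days (vs. the pure-advection estimate x/v = 4.17 d).

4.14 days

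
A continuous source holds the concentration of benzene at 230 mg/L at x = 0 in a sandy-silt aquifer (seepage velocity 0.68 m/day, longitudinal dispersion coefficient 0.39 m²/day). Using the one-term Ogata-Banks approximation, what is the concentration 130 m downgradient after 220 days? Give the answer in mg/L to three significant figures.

215 mg/L

For a continuous step input, C/C₀ ≈ ½·erfc((x−vt)/(2√(Dt))).
vt = 0.68 × 220 = 149.6 m and 2√(Dt) = 2√(0.39 × 220) = 18.53 m.
Argument (x−vt)/(2√(Dt)) = (130 − 149.6)/18.53 = -1.058; ½·erfc(-1.058) = 0.9327.
C = 230 × 0.9327 = 215 mg/L.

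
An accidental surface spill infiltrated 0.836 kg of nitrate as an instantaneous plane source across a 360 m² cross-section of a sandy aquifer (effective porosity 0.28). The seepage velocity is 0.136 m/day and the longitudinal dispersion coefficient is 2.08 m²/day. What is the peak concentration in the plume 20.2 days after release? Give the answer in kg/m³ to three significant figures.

0.000361 kg/m³

The peak of an instantaneous 1D plume sits at x = vt; there the Gaussian factor is 1 and C_max = M/(n_e·A·√(4πDt)), where n_e·A is the pore area the mass is dissolved in.
√(4πDt) = √(4π × 2.08 × 20.2) = 22.98 m, so C_max = 0.836/(0.28 × 360 × 22.98) = 0.000361 kg/m³.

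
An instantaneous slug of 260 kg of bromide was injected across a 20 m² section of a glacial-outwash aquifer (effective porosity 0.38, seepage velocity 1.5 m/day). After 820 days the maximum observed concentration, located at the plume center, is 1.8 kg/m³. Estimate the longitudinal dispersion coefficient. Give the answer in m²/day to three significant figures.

0.0351 m²/day

At the plume center C_max = M/(n_e·A·√(4πDt)), so D = M²/(4πt·(n_e·A·C_max)²).
n_e·A·C_max = 0.38 × 20 × 1.8 = 13.68 kg/m.
D = 260²/(4π × 820 × 13.68²) = 0.0351 m²/day.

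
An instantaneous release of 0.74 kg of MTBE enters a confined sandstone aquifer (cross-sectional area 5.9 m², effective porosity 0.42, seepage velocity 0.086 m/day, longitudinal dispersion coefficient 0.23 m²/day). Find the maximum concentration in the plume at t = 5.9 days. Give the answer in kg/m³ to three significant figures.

The peak of an instantaneous 1D plume sits at x = vt; there the Gaussian factor is 1 and C_max = M/(n_e·A·√(4πDt)), where n_e·A is the pore area the mass is dissolved in.
√(4πDt) = √(4π × 0.23 × 5.9) = 4.129 m, so C_max = 0.74/(0.42 × 5.9 × 4.129) = 0.0723 kg/m³.

0.0723 kg/m³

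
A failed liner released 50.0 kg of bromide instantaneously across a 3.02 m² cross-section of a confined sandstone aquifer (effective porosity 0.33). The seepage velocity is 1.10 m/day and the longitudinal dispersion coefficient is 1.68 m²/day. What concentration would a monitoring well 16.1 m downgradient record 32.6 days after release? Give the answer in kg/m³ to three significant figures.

For an instantaneous plane source, C(x,t) = M/(n_e·A·√(4πDt)) · exp(−(x−vt)²/(4Dt)), with n_e·A the pore (flow) area.
Plume center vt = 1.10 × 32.6 = 35.86 m, so the well at 16.1 m is 19.76 m upgradient of the peak.
√(4πDt) = 26.23 m, giving peak height M/(n_e·A·√(4πDt)) = 50.0/(0.33 × 3.02 × 26.23) = 1.913 kg/m³.
(x−vt)²/(4Dt) = (-19.76)²/(4 × 1.68 × 32.6) = 1.782; exp(−1.782) = 0.1683.
C = 1.913 × 0.1683 = 0.322 kg/m³.

0.322 kg/m³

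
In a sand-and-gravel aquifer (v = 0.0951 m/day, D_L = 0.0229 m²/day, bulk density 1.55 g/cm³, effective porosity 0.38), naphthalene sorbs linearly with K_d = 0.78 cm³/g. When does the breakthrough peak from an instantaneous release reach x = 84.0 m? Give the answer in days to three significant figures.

3680 days

Retardation factor R = 1 + ρ_b·K_d/n = 1 + 1.55 × 0.78/0.38 = 4.182.
Sorption retards both mechanisms: v_R = v/R = 0.02274 m/day, D_R = D/R = 0.005476 m²/day.
Peak time from v_R²t² + 2D_R t − x² = 0: t = (√(D_R² + v_R²x²) − D_R)/v_R².
√(D_R² + v_R²x²) = √(0.005476² + 0.02274² × 84.0²) = 1.910; v_R² = 0.0005171.
t = (1.910 − 0.005476)/0.0005171 = 3680 days.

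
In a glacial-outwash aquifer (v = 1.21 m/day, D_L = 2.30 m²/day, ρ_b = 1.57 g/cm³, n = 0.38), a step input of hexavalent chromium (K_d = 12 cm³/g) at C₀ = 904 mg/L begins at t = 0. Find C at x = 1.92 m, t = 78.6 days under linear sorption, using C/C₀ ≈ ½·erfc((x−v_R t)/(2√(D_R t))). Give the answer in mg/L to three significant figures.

Retardation factor R = 1 + ρ_b·K_d/n = 1 + 1.57 × 12/0.38 = 50.58.
Sorption retards both mechanisms: v_R = v/R = 0.02392 m/day, D_R = D/R = 0.04547 m²/day.
v_R·t = 0.02392 × 78.6 = 1.880112 m; 2√(D_R t) = 3.781 m; argument = (1.92 − 1.880112)/3.781 = 0.01055.
C = C₀ × ½·erfc(0.01055) = 904 × 0.4940 = 447 mg/L.

447 mg/L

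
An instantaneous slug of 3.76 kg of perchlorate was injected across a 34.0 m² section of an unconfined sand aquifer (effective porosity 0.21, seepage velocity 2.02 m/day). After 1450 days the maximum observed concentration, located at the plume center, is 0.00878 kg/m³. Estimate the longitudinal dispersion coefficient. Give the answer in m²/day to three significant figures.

0.197 m²/day

At the plume center C_max = M/(n_e·A·√(4πDt)), so D = M²/(4πt·(n_e·A·C_max)²).
n_e·A·C_max = 0.21 × 34.0 × 0.00878 = 0.06269 kg/m.
D = 3.76²/(4π × 1450 × 0.06269²) = 0.197 m²/day.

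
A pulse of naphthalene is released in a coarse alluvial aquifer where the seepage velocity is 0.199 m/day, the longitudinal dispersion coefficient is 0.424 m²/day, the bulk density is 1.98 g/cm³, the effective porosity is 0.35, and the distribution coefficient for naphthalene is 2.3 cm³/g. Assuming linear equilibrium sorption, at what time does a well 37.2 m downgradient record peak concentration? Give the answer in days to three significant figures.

2470 days

Retardation factor R = 1 + ρ_b·K_d/n = 1 + 1.98 × 2.3/0.35 = 14.01.
Sorption retards both mechanisms: v_R = v/R = 0.01420 m/day, D_R = D/R = 0.03026 m²/day.
Peak time from v_R²t² + 2D_R t − x² = 0: t = (√(D_R² + v_R²x²) − D_R)/v_R².
√(D_R² + v_R²x²) = √(0.03026² + 0.01420² × 37.2²) = 0.5291; v_R² = 0.0002016.
t = (0.5291 − 0.03026)/0.0002016 = 2470 days.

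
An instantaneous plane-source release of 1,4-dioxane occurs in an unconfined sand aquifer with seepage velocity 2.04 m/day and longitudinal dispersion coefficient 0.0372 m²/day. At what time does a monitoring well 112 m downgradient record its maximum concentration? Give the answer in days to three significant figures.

For the 1D instantaneous-source solution, setting ∂C/∂t = 0 at fixed x gives v²t² + 2Dt − x² = 0, so t = (√(D² + v²x²) − D)/v².
√(D² + v²x²) = √(0.0372² + 2.04² × 112²) = 228.5; v² = 4.1616.
t = (228.5 − 0.0372)/4.1616 = 54.9 days (vs. the pure-advection estimate x/v = 54.9 d).

54.9 days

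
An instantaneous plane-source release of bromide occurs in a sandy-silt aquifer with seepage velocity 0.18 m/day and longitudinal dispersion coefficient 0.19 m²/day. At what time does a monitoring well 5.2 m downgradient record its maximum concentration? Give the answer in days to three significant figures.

23.6 days

For the 1D instantaneous-source solution, setting ∂C/∂t = 0 at fixed x gives v²t² + 2Dt − x² = 0, so t = (√(D² + v²x²) − D)/v².
√(D² + v²x²) = √(0.19² + 0.18² × 5.2²) = 0.9551; v² = 0.0324.
t = (0.9551 − 0.19)/0.0324 = 23.6 days (vs. the pure-advection estimate x/v = 28.9 d).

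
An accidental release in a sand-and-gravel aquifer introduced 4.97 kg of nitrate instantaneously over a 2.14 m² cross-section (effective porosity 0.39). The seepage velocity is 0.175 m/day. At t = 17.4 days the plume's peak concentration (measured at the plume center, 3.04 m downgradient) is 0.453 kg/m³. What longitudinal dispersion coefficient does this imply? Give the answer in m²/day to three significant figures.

At the plume center C_max = M/(n_e·A·√(4πDt)), so D = M²/(4πt·(n_e·A·C_max)²).
n_e·A·C_max = 0.39 × 2.14 × 0.453 = 0.3781 kg/m.
D = 4.97²/(4π × 17.4 × 0.3781²) = 0.790 m²/day.

0.790 m²/day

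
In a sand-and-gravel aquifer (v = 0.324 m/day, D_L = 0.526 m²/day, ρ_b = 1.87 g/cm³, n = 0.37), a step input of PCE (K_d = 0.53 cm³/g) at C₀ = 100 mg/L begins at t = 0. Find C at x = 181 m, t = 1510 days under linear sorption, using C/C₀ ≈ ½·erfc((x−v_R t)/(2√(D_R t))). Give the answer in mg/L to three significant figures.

1.04 mg/L

Retardation factor R = 1 + ρ_b·K_d/n = 1 + 1.87 × 0.53/0.37 = 3.679.
Sorption retards both mechanisms: v_R = v/R = 0.08807 m/day, D_R = D/R = 0.1430 m²/day.
v_R·t = 0.08807 × 1510 = 132.9857 m; 2√(D_R t) = 29.39 m; argument = (181 − 132.9857)/29.39 = 1.634.
C = C₀ × ½·erfc(1.634) = 100 × 0.01042 = 1.04 mg/L.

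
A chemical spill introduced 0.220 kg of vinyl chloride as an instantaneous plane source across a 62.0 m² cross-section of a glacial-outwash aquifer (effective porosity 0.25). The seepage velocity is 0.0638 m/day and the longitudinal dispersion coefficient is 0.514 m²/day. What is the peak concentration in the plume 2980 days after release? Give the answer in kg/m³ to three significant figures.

0.000102 kg/m³

The peak of an instantaneous 1D plume sits at x = vt; there the Gaussian factor is 1 and C_max = M/(n_e·A·√(4πDt)), where n_e·A is the pore area the mass is dissolved in.
√(4πDt) = √(4π × 0.514 × 2980) = 138.7 m, so C_max = 0.220/(0.25 × 62.0 × 138.7) = 0.000102 kg/m³.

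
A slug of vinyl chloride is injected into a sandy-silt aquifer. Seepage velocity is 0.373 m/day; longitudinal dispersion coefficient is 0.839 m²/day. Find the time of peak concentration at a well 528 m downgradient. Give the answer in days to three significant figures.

For the 1D instantaneous-source solution, setting ∂C/∂t = 0 at fixed x gives v²t² + 2Dt − x² = 0, so t = (√(D² + v²x²) − D)/v².
√(D² + v²x²) = √(0.839² + 0.373² × 528²) = 196.9; v² = 0.139129.
t = (196.9 − 0.839)/0.139129 = 1410 days (vs. the pure-advection estimate x/v = 1420 d).

1410 days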